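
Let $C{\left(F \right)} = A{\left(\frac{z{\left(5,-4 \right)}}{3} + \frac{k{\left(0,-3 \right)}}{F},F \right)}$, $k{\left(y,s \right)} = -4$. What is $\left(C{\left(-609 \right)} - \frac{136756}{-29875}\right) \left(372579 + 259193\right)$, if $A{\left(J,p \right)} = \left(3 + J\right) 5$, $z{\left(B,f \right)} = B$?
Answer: $\frac{321196456838888}{18193875} \approx 1.7654 \cdot 10^{7}$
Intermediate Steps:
$A{\left(J,p \right)} = 15 + 5 J$
$C{\left(F \right)} = \frac{70}{3} - \frac{20}{F}$ ($C{\left(F \right)} = 15 + 5 \left(\frac{5}{3} - \frac{4}{F}\right) = 15 + \left(\frac{25}{3} - \frac{20}{F}\right) = \frac{70}{3} - \frac{20}{F}$)
$\left(C{\left(-609 \right)} - \frac{136756}{-29875}\right) \left(372579 + 259193\right) = \left(\left(\frac{70}{3} - \frac{20}{-609}\right) - \frac{136756}{-29875}\right) \left(372579 + 259193\right) = \left(\left(\frac{70}{3} - - \frac{20}{609}\right) - - \frac{136756}{29875}\right) 631772 = \left(\left(\frac{70}{3} + \frac{20}{609}\right) + \frac{136756}{29875}\right) 631772 = \left(\frac{14230}{609} + \frac{136756}{29875}\right) 631772 = \frac{508405654}{18193875} \cdot 631772 = \frac{321196456838888}{18193875}$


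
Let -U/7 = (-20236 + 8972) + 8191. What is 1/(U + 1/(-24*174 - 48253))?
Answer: 52429/1127800218 ≈ 4.6488e-5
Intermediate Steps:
U = 21511 (U = -7*((-20236 + 8972) + 8191) = -7*(-11264 + 8191) = -7*(-3073) = 21511)
1/(U + 1/(-24*174 - 48253)) = 1/(21511 + 1/(-24*174 - 48253)) = 1/(21511 + 1/(-4176 - 48253)) = 1/(21511 + 1/(-52429)) = 1/(21511 - 1/52429) = 1/(1127800218/52429) = 52429/1127800218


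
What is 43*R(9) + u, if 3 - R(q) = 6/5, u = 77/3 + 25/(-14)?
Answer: 21269/210 ≈ 101.28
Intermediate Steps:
u = 1003/42 (u = 77*(⅓) + 25*(-1/14) = 77/3 - 25/14 = 1003/42 ≈ 23.881)
R(q) = 9/5 (R(q) = 3 - 6/5 = 9/5)
43*R(9) + u = 43*(9/5) + 1003/42 = 387/5 + 1003/42 = 21269/210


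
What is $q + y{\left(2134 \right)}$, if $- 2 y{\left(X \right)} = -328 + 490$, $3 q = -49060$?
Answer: $- \frac{49303}{3} \approx -16434.0$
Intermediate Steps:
$q = - \frac{49060}{3}$ ($q = \frac{1}{3} \left(-49060\right) = - \frac{49060}{3} \approx -16353.0$)
$y{\left(X \right)} = -81$ ($y{\left(X \right)} = - \frac{-328 + 490}{2} = \left(- \frac{1}{2}\right) 162 = -81$)
$q + y{\left(2134 \right)} = - \frac{49060}{3} - 81 = - \frac{49303}{3}$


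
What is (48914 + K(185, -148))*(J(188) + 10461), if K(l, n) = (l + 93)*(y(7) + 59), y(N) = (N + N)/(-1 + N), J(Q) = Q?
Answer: 2107373206/3 ≈ 7.0246e+8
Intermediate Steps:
y(N) = 2*N/(-1 + N) (y(N) = (2*N)/(-1 + N) = 2*N/(-1 + N))
K(l, n) = 5704 + 184*l/3 (K(l, n) = (l + 93)*(2*7/(-1 + 7) + 59) = (93 + l)*(2*7/6 + 59) = (93 + l)*(2*7*(1/6) + 59) = (93 + l)*(7/3 + 59) = (93 + l)*(184/3) = 5704 + 184*l/3)
(48914 + K(185, -148))*(J(188) + 10461) = (48914 + (5704 + (184/3)*185))*(188 + 10461) = (48914 + (5704 + 34040/3))*10649 = (48914 + 51152/3)*10649 = (197894/3)*10649 = 2107373206/3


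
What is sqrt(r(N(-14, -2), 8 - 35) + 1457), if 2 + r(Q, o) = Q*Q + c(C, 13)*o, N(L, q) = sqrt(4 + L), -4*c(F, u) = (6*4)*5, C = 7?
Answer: sqrt(2255) ≈ 47.487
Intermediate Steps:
c(F, u) = -30 (c(F, u) = -6*4*5/4 = -6*5 = -1/4*120 = -30)
r(Q, o) = -2 + Q**2 - 30*o (r(Q, o) = -2 + (Q*Q - 30*o) = -2 + (Q**2 - 30*o) = -2 + Q**2 - 30*o)
sqrt(r(N(-14, -2), 8 - 35) + 1457) = sqrt((-2 + (sqrt(4 - 14))**2 - 30*(8 - 35)) + 1457) = sqrt((-2 + (sqrt(-10))**2 - 30*(-27)) + 1457) = sqrt((-2 + (I*sqrt(10))**2 + 810) + 1457) = sqrt((-2 - 10 + 810) + 1457) = sqrt(798 + 1457) = sqrt(2255)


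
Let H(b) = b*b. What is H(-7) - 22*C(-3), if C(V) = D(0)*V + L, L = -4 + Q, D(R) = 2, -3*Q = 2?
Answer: 851/3 ≈ 283.67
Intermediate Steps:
Q = -⅔ (Q = -⅓*2 = -⅔ ≈ -0.66667)
H(b) = b²
L = -14/3 (L = -4 - ⅔ = -14/3 ≈ -4.6667)
C(V) = -14/3 + 2*V (C(V) = 2*V - 14/3 = -14/3 + 2*V)
H(-7) - 22*C(-3) = (-7)² - 22*(-14/3 + 2*(-3)) = 49 - 22*(-14/3 - 6) = 49 - 22*(-32/3) = 49 + 704/3 = 851/3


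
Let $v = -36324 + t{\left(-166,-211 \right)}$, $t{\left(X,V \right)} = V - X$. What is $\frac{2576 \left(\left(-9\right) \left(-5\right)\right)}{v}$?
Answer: $- \frac{12880}{4041} \approx -3.1873$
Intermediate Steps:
$v = -36369$ ($v = -36324 - 45 = -36369$)
$\frac{2576 \left(\left(-9\right) \left(-5\right)\right)}{v} = \frac{2576 \left(\left(-9\right) \left(-5\right)\right)}{-36369} = 2576 \cdot 45 \left(- \frac{1}{36369}\right) = 115920 \left(- \frac{1}{36369}\right) = - \frac{12880}{4041}$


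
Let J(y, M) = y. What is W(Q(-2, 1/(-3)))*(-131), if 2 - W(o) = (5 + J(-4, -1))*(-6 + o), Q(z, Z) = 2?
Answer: -786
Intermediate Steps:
W(o) = 8 - o (W(o) = 2 - (5 - 4)*(-6 + o) = 2 - (-6 + o) = 2 + (6 - o) = 8 - o)
W(Q(-2, 1/(-3)))*(-131) = (8 - 1*2)*(-131) = (8 - 2)*(-131) = 6*(-131) = -786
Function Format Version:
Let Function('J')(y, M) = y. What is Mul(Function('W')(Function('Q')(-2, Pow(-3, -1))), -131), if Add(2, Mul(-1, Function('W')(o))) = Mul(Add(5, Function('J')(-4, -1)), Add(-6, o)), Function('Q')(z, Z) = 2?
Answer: -786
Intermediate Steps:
Function('W')(o) = Add(8, Mul(-1, o)) (Function('W')(o) = Add(2, Mul(-1, Mul(Add(5, -4), Add(-6, o)))) = Add(2, Mul(-1, Mul(1, Add(-6, o)))) = Add(2, Mul(-1, Add(-6, o))) = Add(2, Add(6, Mul(-1, o))) = Add(8, Mul(-1, o)))
Mul(Function('W')(Function('Q')(-2, Pow(-3, -1))), -131) = Mul(Add(8, Mul(-1, 2)), -131) = Mul(Add(8, -2), -131) = Mul(6, -131) = -786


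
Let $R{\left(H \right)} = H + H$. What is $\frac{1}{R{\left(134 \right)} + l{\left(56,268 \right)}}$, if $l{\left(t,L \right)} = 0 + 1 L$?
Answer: $\frac{1}{536} \approx 0.0018657$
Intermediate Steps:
$l{\left(t,L \right)} = L$ ($l{\left(t,L \right)} = 0 + L = L$)
$R{\left(H \right)} = 2 H$
$\frac{1}{R{\left(134 \right)} + l{\left(56,268 \right)}} = \frac{1}{2 \cdot 134 + 268} = \frac{1}{268 + 268} = \frac{1}{536}$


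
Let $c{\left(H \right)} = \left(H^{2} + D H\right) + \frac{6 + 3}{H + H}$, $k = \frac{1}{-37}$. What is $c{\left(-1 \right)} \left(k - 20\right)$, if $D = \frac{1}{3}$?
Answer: $\frac{5681}{74} \approx 76.77$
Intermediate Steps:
$k = - \frac{1}{37} \approx -0.027027$
$D = \frac{1}{3} \approx 0.33333$
$c{\left(H \right)} = H^{2} + \frac{H}{3} + \frac{9}{2 H}$ ($c{\left(H \right)} = \left(H^{2} + \frac{H}{3}\right) + \frac{6 + 3}{H + H} = \left(H^{2} + \frac{H}{3}\right) + \frac{9}{2 H} = H^{2} + \frac{H}{3} + \frac{9}{2 H}$)
$c{\left(-1 \right)} \left(k - 20\right) = \left(\left(-1\right)^{2} + \frac{1}{3} \left(-1\right) + \frac{9}{2 \left(-1\right)}\right) \left(- \frac{1}{37} - 20\right) = \left(1 - \frac{1}{3} + \frac{9}{2} \left(-1\right)\right) \left(- \frac{741}{37}\right) = \left(1 - \frac{1}{3} - \frac{9}{2}\right) \left(- \frac{741}{37}\right) = \left(- \frac{23}{6}\right) \left(- \frac{741}{37}\right) = \frac{5681}{74}$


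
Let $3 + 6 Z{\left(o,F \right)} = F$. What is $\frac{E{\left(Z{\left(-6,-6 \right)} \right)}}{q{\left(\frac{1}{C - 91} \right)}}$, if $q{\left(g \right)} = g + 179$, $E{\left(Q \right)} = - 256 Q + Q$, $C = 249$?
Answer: $\frac{60435}{28283} \approx 2.1368$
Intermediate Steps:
$Z{\left(o,F \right)} = - \frac{1}{2} + \frac{F}{6}$
$E{\left(Q \right)} = - 255 Q$
$q{\left(g \right)} = 179 + g$
$\frac{E{\left(Z{\left(-6,-6 \right)} \right)}}{q{\left(\frac{1}{C - 91} \right)}} = \frac{\left(-255\right) \left(- \frac{1}{2} + \frac{1}{6} \left(-6\right)\right)}{179 + \frac{1}{249 - 91}} = \frac{\left(-255\right) \left(- \frac{1}{2} - 1\right)}{179 + \frac{1}{158}} = \frac{\left(-255\right) \left(- \frac{3}{2}\right)}{179 + \frac{1}{158}} = \frac{765}{2 \cdot \frac{28283}{158}} = \frac{765}{2} \cdot \frac{158}{28283} = \frac{60435}{28283}$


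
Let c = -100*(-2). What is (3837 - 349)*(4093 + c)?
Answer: 14973984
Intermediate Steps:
c = 200
(3837 - 349)*(4093 + c) = (3837 - 349)*(4093 + 200) = 3488*4293 = 14973984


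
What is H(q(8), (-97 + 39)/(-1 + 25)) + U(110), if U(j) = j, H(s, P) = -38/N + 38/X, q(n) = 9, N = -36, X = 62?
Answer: 62311/558 ≈ 111.67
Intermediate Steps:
H(s, P) = 931/558 (H(s, P) = -38/(-36) + 38/62 = -38*(-1/36) + 38*(1/62) = 19/18 + 19/31 = 931/558)
H(q(8), (-97 + 39)/(-1 + 25)) + U(110) = 931/558 + 110 = 62311/558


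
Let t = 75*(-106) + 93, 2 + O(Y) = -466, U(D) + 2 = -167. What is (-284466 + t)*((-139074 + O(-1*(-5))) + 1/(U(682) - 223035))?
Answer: 9104789375567787/223204 ≈ 4.0791e+10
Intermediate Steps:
U(D) = -169 (U(D) = -2 - 167 = -169)
O(Y) = -468 (O(Y) = -2 - 466 = -468)
t = -7857 (t = -7950 + 93 = -7857)
(-284466 + t)*((-139074 + O(-1*(-5))) + 1/(U(682) - 223035)) = (-284466 - 7857)*((-139074 - 468) + 1/(-169 - 223035)) = -292323*(-139542 + 1/(-223204)) = -292323*(-139542 - 1/223204) = -292323*(-31146332569/223204) = 9104789375567787/223204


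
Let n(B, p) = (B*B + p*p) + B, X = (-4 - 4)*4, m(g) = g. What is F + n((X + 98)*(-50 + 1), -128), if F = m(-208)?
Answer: 10471698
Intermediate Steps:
F = -208
X = -32 (X = -8*4 = -32)
n(B, p) = B + B**2 + p**2 (n(B, p) = (B**2 + p**2) + B = B + B**2 + p**2)
F + n((X + 98)*(-50 + 1), -128) = -208 + ((-32 + 98)*(-50 + 1) + ((-32 + 98)*(-50 + 1))**2 + (-128)**2) = -208 + (66*(-49) + (66*(-49))**2 + 16384) = -208 + (-3234 + (-3234)**2 + 16384) = -208 + (-3234 + 10458756 + 16384) = -208 + 10471906 = 10471698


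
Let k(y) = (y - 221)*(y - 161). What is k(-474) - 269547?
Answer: 171778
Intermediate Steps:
k(y) = (-221 + y)*(-161 + y)
k(-474) - 269547 = (35581 + (-474)² - 382*(-474)) - 269547 = (35581 + 224676 + 181068) - 269547 = 441325 - 269547 = 171778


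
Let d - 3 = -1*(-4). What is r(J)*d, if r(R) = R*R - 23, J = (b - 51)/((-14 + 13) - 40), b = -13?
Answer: -241969/1681 ≈ -143.94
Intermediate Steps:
J = 64/41 (J = (-13 - 51)/((-14 + 13) - 40) = -64/(-1 - 40) = -64/(-41) = -64*(-1/41) = 64/41 ≈ 1.5610)
d = 7 (d = 3 - 1*(-4) = 3 + 4 = 7)
r(R) = -23 + R² (r(R) = R² - 23 = -23 + R²)
r(J)*d = (-23 + (64/41)²)*7 = (-23 + 4096/1681)*7 = -34567/1681*7 = -241969/1681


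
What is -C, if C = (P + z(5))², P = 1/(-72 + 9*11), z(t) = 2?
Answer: -3025/729 ≈ -4.1495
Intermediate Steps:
P = 1/27 (P = 1/(-72 + 99) = 1/27 ≈ 0.037037)
C = 3025/729 (C = (1/27 + 2)² = (55/27)² = 3025/729 ≈ 4.1495)
-C = -1*3025/729 = -3025/729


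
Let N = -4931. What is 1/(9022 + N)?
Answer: 1/4091 ≈ 0.00024444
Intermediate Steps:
1/(9022 + N) = 1/(9022 - 4931) = 1/4091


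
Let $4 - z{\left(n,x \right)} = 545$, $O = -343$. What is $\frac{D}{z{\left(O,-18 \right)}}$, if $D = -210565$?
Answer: $\frac{210565}{541} \approx 389.21$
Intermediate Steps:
$z{\left(n,x \right)} = -541$ ($z{\left(n,x \right)} = 4 - 545 = -541$)
$\frac{D}{z{\left(O,-18 \right)}} = - \frac{210565}{-541} = \left(-210565\right) \left(- \frac{1}{541}\right) = \frac{210565}{541}$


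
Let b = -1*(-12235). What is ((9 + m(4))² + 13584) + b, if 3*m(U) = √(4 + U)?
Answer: 233108/9 + 12*√2 ≈ 25918.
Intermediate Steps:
b = 12235
m(U) = √(4 + U)/3
((9 + m(4))² + 13584) + b = ((9 + √(4 + 4)/3)² + 13584) + 12235 = ((9 + √8/3)² + 13584) + 12235 = ((9 + (2*√2)/3)² + 13584) + 12235 = ((9 + 2*√2/3)² + 13584) + 12235 = (13584 + (9 + 2*√2/3)²) + 12235 = 25819 + (9 + 2*√2/3)²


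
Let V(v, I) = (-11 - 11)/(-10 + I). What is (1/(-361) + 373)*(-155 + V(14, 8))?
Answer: -19389888/361 ≈ -53712.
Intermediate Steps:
V(v, I) = -22/(-10 + I)
(1/(-361) + 373)*(-155 + V(14, 8)) = (1/(-361) + 373)*(-155 - 22/(-10 + 8)) = (-1/361 + 373)*(-155 - 22/(-2)) = 134652*(-155 - 22*(-½))/361 = 134652*(-155 + 11)/361 = (134652/361)*(-144) = -19389888/361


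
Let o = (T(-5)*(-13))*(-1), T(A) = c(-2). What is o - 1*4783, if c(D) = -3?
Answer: -4822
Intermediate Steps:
T(A) = -3
o = -39 (o = -3*(-13)*(-1) = 39*(-1) = -39)
o - 1*4783 = -39 - 1*4783 = -39 - 4783 = -4822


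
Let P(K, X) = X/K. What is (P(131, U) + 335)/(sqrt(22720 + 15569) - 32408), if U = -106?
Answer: -1418789832/137581462925 - 43779*sqrt(38289)/137581462925 ≈ -0.010375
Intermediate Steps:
(P(131, U) + 335)/(sqrt(22720 + 15569) - 32408) = (-106/131 + 335)/(sqrt(22720 + 15569) - 32408) = (-106*1/131 + 335)/(sqrt(38289) - 32408) = (-106/131 + 335)/(-32408 + sqrt(38289)) = 43779/(131*(-32408 + sqrt(38289)))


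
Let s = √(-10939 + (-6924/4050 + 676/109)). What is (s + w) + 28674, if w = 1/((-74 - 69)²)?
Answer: 586354627/20449 + I*√263073596397/4905 ≈ 28674.0 + 104.57*I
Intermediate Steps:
w = 1/20449 (w = 1/((-143)²) = 1/20449 ≈ 4.8902e-5)
s = I*√263073596397/4905 (s = √(-10939 + (-6924*1/4050 + 676*(1/109))) = √(-10939 + (-1154/675 + 676/109)) = √(-10939 + 330514/73575) = √(-804506411/73575) = I*√263073596397/4905 ≈ 104.57*I)
(s + w) + 28674 = (I*√263073596397/4905 + 1/20449) + 28674 = (1/20449 + I*√263073596397/4905) + 28674 = 586354627/20449 + I*√263073596397/4905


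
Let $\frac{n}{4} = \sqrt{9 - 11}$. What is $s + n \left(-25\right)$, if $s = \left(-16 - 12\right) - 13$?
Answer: $-41 - 100 i \sqrt{2} \approx -41.0 - 141.42 i$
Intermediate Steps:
$s = -41$ ($s = -28 - 13 = -41$)
$n = 4 i \sqrt{2}$ ($n = 4 \sqrt{9 - 11} = 4 \sqrt{-2} = 4 i \sqrt{2} \approx 5.6569 i$)
$s + n \left(-25\right) = -41 + 4 i \sqrt{2} \left(-25\right) = -41 - 100 i \sqrt{2}$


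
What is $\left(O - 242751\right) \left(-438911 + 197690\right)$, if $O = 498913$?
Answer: $-61791653802$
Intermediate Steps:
$\left(O - 242751\right) \left(-438911 + 197690\right) = \left(498913 - 242751\right) \left(-438911 + 197690\right) = 256162 \left(-241221\right) = -61791653802$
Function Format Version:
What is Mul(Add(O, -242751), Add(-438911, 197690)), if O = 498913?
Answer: -61791653802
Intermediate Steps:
Mul(Add(O, -242751), Add(-438911, 197690)) = Mul(Add(498913, -242751), Add(-438911, 197690)) = Mul(256162, -241221) = -61791653802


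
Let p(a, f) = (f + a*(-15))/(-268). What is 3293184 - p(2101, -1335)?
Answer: 441270231/134 ≈ 3.2931e+6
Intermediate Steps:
p(a, f) = -f/268 + 15*a/268 (p(a, f) = (f - 15*a)*(-1/268) = -f/268 + 15*a/268)
3293184 - p(2101, -1335) = 3293184 - (-1/268*(-1335) + (15/268)*2101) = 3293184 - (1335/268 + 31515/268) = 3293184 - 1*16425/134 = 3293184 - 16425/134 = 441270231/134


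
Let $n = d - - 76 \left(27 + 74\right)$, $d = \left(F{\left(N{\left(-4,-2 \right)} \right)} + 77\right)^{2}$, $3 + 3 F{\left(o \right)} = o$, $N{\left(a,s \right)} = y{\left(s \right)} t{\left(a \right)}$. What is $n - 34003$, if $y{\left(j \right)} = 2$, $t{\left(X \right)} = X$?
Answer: $- \frac{188543}{9} \approx -20949.0$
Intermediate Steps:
$N{\left(a,s \right)} = 2 a$
$F{\left(o \right)} = -1 + \frac{o}{3}$
$d = \frac{48400}{9}$ ($d = \left(\left(-1 + \frac{2 \left(-4\right)}{3}\right) + 77\right)^{2} = \left(\left(-1 + \frac{1}{3} \left(-8\right)\right) + 77\right)^{2} = \left(\left(-1 - \frac{8}{3}\right) + 77\right)^{2} = \left(- \frac{11}{3} + 77\right)^{2} = \left(\frac{220}{3}\right)^{2} = \frac{48400}{9} \approx 5377.8$)
$n = \frac{117484}{9}$ ($n = \frac{48400}{9} - - 76 \left(27 + 74\right) = \frac{48400}{9} - \left(-76\right) 101 = \frac{48400}{9} - -7676 = \frac{48400}{9} + 7676 = \frac{117484}{9} \approx 13054.0$)
$n - 34003 = \frac{117484}{9} - 34003 = - \frac{188543}{9}$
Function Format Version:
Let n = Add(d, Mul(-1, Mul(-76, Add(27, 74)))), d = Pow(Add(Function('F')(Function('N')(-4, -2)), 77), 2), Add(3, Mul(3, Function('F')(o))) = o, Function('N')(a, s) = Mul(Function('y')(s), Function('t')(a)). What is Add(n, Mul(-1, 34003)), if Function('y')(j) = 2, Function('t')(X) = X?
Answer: Rational(-188543, 9) ≈ -20949.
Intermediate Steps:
Function('N')(a, s) = Mul(2, a)
Function('F')(o) = Add(-1, Mul(Rational(1, 3), o))
d = Rational(48400, 9) (d = Pow(Add(Add(-1, Mul(Rational(1, 3), Mul(2, -4))), 77), 2) = Pow(Add(Add(-1, Mul(Rational(1, 3), -8)), 77), 2) = Pow(Add(Add(-1, Rational(-8, 3)), 77), 2) = Pow(Add(Rational(-11, 3), 77), 2) = Pow(Rational(220, 3), 2) = Rational(48400, 9) ≈ 5377.8)
n = Rational(117484, 9) (n = Add(Rational(48400, 9), Mul(-1, Mul(-76, Add(27, 74)))) = Add(Rational(48400, 9), Mul(-1, Mul(-76, 101))) = Add(Rational(48400, 9), Mul(-1, -7676)) = Add(Rational(48400, 9), 7676) = Rational(117484, 9) ≈ 13054.)
Add(n, Mul(-1, 34003)) = Add(Rational(117484, 9), Mul(-1, 34003)) = Add(Rational(117484, 9), -34003) = Rational(-188543, 9)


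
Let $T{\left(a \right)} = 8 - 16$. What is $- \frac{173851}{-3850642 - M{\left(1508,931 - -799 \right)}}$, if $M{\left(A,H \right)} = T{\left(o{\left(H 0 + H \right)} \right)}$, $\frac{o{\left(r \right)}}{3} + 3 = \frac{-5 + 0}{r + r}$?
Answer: $\frac{173851}{3850634} \approx 0.045149$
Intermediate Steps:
$o{\left(r \right)} = -9 - \frac{15}{2 r}$ ($o{\left(r \right)} = -9 + 3 \frac{-5 + 0}{r + r} = -9 + 3 \left(- \frac{5}{2 r}\right) = -9 - \frac{15}{2 r}$)
$T{\left(a \right)} = -8$
$M{\left(A,H \right)} = -8$
$- \frac{173851}{-3850642 - M{\left(1508,931 - -799 \right)}} = - \frac{173851}{-3850642 - -8} = - \frac{173851}{-3850642 + 8} = - \frac{173851}{-3850634} = \left(-173851\right) \left(- \frac{1}{3850634}\right) = \frac{173851}{3850634}$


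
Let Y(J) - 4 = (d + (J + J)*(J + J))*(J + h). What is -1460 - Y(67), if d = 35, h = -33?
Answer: -613158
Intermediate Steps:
Y(J) = 4 + (-33 + J)*(35 + 4*J²) (Y(J) = 4 + (35 + (J + J)*(J + J))*(J - 33) = 4 + (35 + (2*J)*(2*J))*(-33 + J) = 4 + (35 + 4*J²)*(-33 + J) = 4 + (-33 + J)*(35 + 4*J²))
-1460 - Y(67) = -1460 - (-1151 - 132*67² + 4*67³ + 35*67) = -1460 - (-1151 - 132*4489 + 4*300763 + 2345) = -1460 - (-1151 - 592548 + 1203052 + 2345) = -1460 - 1*611698 = -1460 - 611698 = -613158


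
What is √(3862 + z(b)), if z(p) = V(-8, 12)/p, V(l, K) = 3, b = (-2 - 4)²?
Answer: √139035/6 ≈ 62.146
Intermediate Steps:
b = 36 (b = (-6)² = 36)
z(p) = 3/p
√(3862 + z(b)) = √(3862 + 3/36) = √(3862 + 3*(1/36)) = √(3862 + 1/12) = √(46345/12) = √139035/6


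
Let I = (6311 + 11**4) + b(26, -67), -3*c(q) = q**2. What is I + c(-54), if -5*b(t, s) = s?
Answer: 99967/5 ≈ 19993.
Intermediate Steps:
b(t, s) = -s/5
c(q) = -q**2/3
I = 104827/5 (I = (6311 + 11**4) - 1/5*(-67) = (6311 + 14641) + 67/5 = 20952 + 67/5 = 104827/5 ≈ 20965.)
I + c(-54) = 104827/5 - 1/3*(-54)**2 = 104827/5 - 1/3*2916 = 104827/5 - 972 = 99967/5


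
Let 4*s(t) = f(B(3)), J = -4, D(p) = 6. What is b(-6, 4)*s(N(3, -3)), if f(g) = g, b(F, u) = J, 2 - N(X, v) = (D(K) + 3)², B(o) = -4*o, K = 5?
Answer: 12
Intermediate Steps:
N(X, v) = -79 (N(X, v) = 2 - (6 + 3)² = 2 - 1*9² = 2 - 1*81 = 2 - 81 = -79)
b(F, u) = -4
s(t) = -3 (s(t) = (-4*3)/4 = (¼)*(-12) = -3)
b(-6, 4)*s(N(3, -3)) = -4*(-3) = 12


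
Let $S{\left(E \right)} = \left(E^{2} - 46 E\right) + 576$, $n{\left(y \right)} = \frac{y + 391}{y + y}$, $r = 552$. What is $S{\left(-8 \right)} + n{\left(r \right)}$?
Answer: $\frac{48425}{48} \approx 1008.9$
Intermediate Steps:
$n{\left(y \right)} = \frac{391 + y}{2 y}$
$S{\left(E \right)} = 576 + E^{2} - 46 E$
$S{\left(-8 \right)} + n{\left(r \right)} = \left(576 + \left(-8\right)^{2} - -368\right) + \frac{391 + 552}{2 \cdot 552} = \left(576 + 64 + 368\right) + \frac{1}{2} \cdot \frac{1}{552} \cdot 943 = 1008 + \frac{41}{48} = \frac{48425}{48}$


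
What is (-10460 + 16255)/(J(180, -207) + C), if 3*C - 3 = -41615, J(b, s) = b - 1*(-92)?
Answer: -17385/40796 ≈ -0.42614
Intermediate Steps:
J(b, s) = 92 + b (J(b, s) = b + 92 = 92 + b)
C = -41612/3 (C = 1 + (⅓)*(-41615) = 1 - 41615/3 = -41612/3 ≈ -13871.)
(-10460 + 16255)/(J(180, -207) + C) = (-10460 + 16255)/((92 + 180) - 41612/3) = 5795/(272 - 41612/3) = 5795/(-40796/3) = 5795*(-3/40796) = -17385/40796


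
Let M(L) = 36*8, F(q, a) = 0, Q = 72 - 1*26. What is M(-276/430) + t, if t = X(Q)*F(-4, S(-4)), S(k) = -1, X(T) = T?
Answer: 288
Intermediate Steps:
Q = 46 (Q = 72 - 26 = 46)
M(L) = 288
t = 0 (t = 46*0 = 0)
M(-276/430) + t = 288 + 0 = 288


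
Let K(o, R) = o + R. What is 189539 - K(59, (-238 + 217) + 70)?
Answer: 189431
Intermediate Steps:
K(o, R) = R + o
189539 - K(59, (-238 + 217) + 70) = 189539 - (((-238 + 217) + 70) + 59) = 189539 - ((-21 + 70) + 59) = 189539 - (49 + 59) = 189539 - 1*108 = 189539 - 108 = 189431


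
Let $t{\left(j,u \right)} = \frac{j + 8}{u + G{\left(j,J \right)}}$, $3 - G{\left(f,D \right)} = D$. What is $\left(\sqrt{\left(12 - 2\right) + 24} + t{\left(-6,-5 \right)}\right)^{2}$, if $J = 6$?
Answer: $\frac{545}{16} - \frac{\sqrt{34}}{2} \approx 31.147$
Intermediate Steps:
$G{\left(f,D \right)} = 3 - D$
$t{\left(j,u \right)} = \frac{8 + j}{-3 + u}$ ($t{\left(j,u \right)} = \frac{j + 8}{u + \left(3 - 6\right)} = \frac{8 + j}{u + \left(3 - 6\right)} = \frac{8 + j}{u - 3} = \frac{8 + j}{-3 + u}$)
$\left(\sqrt{\left(12 - 2\right) + 24} + t{\left(-6,-5 \right)}\right)^{2} = \left(\sqrt{\left(12 - 2\right) + 24} + \frac{8 - 6}{-3 - 5}\right)^{2} = \left(\sqrt{10 + 24} + \frac{1}{-8} \cdot 2\right)^{2} = \left(\sqrt{34} - \frac{1}{4}\right)^{2} = \left(- \frac{1}{4} + \sqrt{34}\right)^{2}$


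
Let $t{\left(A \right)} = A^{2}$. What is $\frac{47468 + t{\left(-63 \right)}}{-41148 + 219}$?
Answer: $- \frac{51437}{40929} \approx -1.2567$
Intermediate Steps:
$\frac{47468 + t{\left(-63 \right)}}{-41148 + 219} = \frac{47468 + \left(-63\right)^{2}}{-41148 + 219} = \frac{47468 + 3969}{-40929} = 51437 \left(- \frac{1}{40929}\right) = - \frac{51437}{40929}$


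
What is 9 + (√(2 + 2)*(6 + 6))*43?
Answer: 1041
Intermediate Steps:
9 + (√(2 + 2)*(6 + 6))*43 = 9 + (√4*12)*43 = 9 + (2*12)*43 = 9 + 24*43 = 9 + 1032 = 1041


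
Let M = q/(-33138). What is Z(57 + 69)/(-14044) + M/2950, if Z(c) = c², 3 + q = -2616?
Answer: -43109859399/38136130900 ≈ -1.1304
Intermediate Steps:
q = -2619 (q = -3 - 2616 = -2619)
M = 291/3682 (M = -2619/(-33138) = -2619*(-1/33138) = 291/3682 ≈ 0.079033)
Z(57 + 69)/(-14044) + M/2950 = (57 + 69)²/(-14044) + (291/3682)/2950 = 126²*(-1/14044) + (291/3682)*(1/2950) = 15876*(-1/14044) + 291/10861900 = -3969/3511 + 291/10861900 = -43109859399/38136130900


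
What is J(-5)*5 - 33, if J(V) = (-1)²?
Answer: -28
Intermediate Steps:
J(V) = 1
J(-5)*5 - 33 = 1*5 - 33 = 5 - 33 = -28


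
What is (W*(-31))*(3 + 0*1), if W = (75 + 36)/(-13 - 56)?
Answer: 3441/23 ≈ 149.61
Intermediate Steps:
W = -37/23 (W = 111/(-69) = 111*(-1/69) = -37/23 ≈ -1.6087)
(W*(-31))*(3 + 0*1) = (-37/23*(-31))*(3 + 0*1) = 1147*(3 + 0)/23 = (1147/23)*3 = 3441/23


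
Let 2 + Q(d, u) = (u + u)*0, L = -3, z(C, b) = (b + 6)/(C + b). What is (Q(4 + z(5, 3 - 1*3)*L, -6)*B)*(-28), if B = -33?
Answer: -1848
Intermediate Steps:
z(C, b) = (6 + b)/(C + b)
Q(d, u) = -2 (Q(d, u) = -2 + (u + u)*0 = -2 + (2*u)*0 = -2 + 0 = -2)
(Q(4 + z(5, 3 - 1*3)*L, -6)*B)*(-28) = -2*(-33)*(-28) = 66*(-28) = -1848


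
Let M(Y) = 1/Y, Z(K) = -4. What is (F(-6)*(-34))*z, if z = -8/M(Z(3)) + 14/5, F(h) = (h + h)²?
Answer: -851904/5 ≈ -1.7038e+5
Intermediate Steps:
F(h) = 4*h² (F(h) = (2*h)² = 4*h²)
M(Y) = 1/Y
z = 174/5 (z = -8/(1/(-4)) + 14/5 = -8/(-¼) + 14*(⅕) = -8*(-4) + 14/5 = 32 + 14/5 = 174/5 ≈ 34.800)
(F(-6)*(-34))*z = ((4*(-6)²)*(-34))*(174/5) = ((4*36)*(-34))*(174/5) = (144*(-34))*(174/5) = -4896*174/5 = -851904/5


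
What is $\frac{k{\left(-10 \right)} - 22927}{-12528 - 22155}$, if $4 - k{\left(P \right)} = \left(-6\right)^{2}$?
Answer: $\frac{7653}{11561} \approx 0.66197$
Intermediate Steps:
$k{\left(P \right)} = -32$ ($k{\left(P \right)} = 4 - \left(-6\right)^{2} = 4 - 36 = -32$)
$\frac{k{\left(-10 \right)} - 22927}{-12528 - 22155} = \frac{-32 - 22927}{-12528 - 22155} = - \frac{22959}{-34683} = \left(-22959\right) \left(- \frac{1}{34683}\right) = \frac{7653}{11561}$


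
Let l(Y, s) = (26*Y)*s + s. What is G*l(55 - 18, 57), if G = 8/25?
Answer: 439128/25 ≈ 17565.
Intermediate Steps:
G = 8/25 (G = 8*(1/25) = 8/25 ≈ 0.32000)
l(Y, s) = s + 26*Y*s (l(Y, s) = 26*Y*s + s = s + 26*Y*s)
G*l(55 - 18, 57) = 8*(57*(1 + 26*(55 - 18)))/25 = 8*(57*(1 + 26*37))/25 = 8*(57*(1 + 962))/25 = 8*(57*963)/25 = (8/25)*54891 = 439128/25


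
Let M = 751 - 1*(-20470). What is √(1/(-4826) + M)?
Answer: √494242942170/4826 ≈ 145.67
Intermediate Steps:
M = 21221 (M = 751 + 20470 = 21221)
√(1/(-4826) + M) = √(1/(-4826) + 21221) = √(-1/4826 + 21221) = √(102412545/4826) = √494242942170/4826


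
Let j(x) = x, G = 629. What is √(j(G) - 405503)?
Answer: 3*I*√44986 ≈ 636.3*I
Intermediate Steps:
√(j(G) - 405503) = √(629 - 405503) = √(-404874) = 3*I*√44986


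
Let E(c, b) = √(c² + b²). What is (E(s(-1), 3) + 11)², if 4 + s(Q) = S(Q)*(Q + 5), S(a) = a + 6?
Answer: (11 + √265)² ≈ 744.13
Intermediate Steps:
S(a) = 6 + a
s(Q) = -4 + (5 + Q)*(6 + Q) (s(Q) = -4 + (6 + Q)*(Q + 5) = -4 + (6 + Q)*(5 + Q) = -4 + (5 + Q)*(6 + Q))
E(c, b) = √(b² + c²)
(E(s(-1), 3) + 11)² = (√(3² + (26 + (-1)² + 11*(-1))²) + 11)² = (√(9 + (26 + 1 - 11)²) + 11)² = (√(9 + 16²) + 11)² = (√(9 + 256) + 11)² = (√265 + 11)² = (11 + √265)²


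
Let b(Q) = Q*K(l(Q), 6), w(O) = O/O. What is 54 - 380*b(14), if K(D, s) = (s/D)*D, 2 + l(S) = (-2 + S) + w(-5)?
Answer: -31866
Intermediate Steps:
w(O) = 1
l(S) = -3 + S (l(S) = -2 + ((-2 + S) + 1) = -2 + (-1 + S) = -3 + S)
K(D, s) = s
b(Q) = 6*Q (b(Q) = Q*6 = 6*Q)
54 - 380*b(14) = 54 - 2280*14 = 54 - 380*84 = 54 - 31920 = -31866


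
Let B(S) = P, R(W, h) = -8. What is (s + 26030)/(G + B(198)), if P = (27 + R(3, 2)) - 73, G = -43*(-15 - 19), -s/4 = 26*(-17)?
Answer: 13899/704 ≈ 19.743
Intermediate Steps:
s = 1768 (s = -104*(-17) = -4*(-442) = 1768)
G = 1462 (G = -43*(-34) = 1462)
P = -54 (P = (27 - 8) - 73 = 19 - 73 = -54)
B(S) = -54
(s + 26030)/(G + B(198)) = (1768 + 26030)/(1462 - 54) = 27798/1408 = 27798*(1/1408) = 13899/704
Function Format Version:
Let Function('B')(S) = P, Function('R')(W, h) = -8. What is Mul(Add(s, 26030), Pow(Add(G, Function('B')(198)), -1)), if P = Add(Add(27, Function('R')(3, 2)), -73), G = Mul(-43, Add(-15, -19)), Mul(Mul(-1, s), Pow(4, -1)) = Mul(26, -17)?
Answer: Rational(13899, 704) ≈ 19.743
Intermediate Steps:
s = 1768 (s = Mul(-4, Mul(26, -17)) = Mul(-4, -442) = 1768)
G = 1462 (G = Mul(-43, -34) = 1462)
P = -54 (P = Add(Add(27, -8), -73) = Add(19, -73) = -54)
Function('B')(S) = -54
Mul(Add(s, 26030), Pow(Add(G, Function('B')(198)), -1)) = Mul(Add(1768, 26030), Pow(Add(1462, -54), -1)) = Mul(27798, Pow(1408, -1)) = Mul(27798, Rational(1, 1408)) = Rational(13899, 704)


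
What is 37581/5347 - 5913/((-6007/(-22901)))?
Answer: -723830839644/32119429 ≈ -22536.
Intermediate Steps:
37581/5347 - 5913/((-6007/(-22901))) = 37581*(1/5347) - 5913/((-6007*(-1/22901))) = 37581/5347 - 5913/6007/22901 = 37581/5347 - 5913*22901/6007 = 37581/5347 - 135413613/6007 = -723830839644/32119429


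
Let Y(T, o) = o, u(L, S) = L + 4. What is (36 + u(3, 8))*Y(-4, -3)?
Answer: -129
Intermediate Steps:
u(L, S) = 4 + L
(36 + u(3, 8))*Y(-4, -3) = (36 + (4 + 3))*(-3) = (36 + 7)*(-3) = 43*(-3) = -129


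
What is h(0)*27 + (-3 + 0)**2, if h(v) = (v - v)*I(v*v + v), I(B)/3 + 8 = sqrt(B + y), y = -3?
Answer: 9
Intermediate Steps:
I(B) = -24 + 3*sqrt(-3 + B) (I(B) = -24 + 3*sqrt(B - 3) = -24 + 3*sqrt(-3 + B))
h(v) = 0 (h(v) = (v - v)*(-24 + 3*sqrt(-3 + (v*v + v))) = 0*(-24 + 3*sqrt(-3 + (v**2 + v))) = 0*(-24 + 3*sqrt(-3 + (v + v**2))) = 0*(-24 + 3*sqrt(-3 + v + v**2)) = 0)
h(0)*27 + (-3 + 0)**2 = 0*27 + (-3 + 0)**2 = 0 + (-3)**2 = 0 + 9 = 9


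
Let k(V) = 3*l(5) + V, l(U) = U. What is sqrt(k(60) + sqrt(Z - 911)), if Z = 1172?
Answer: sqrt(75 + 3*sqrt(29)) ≈ 9.5475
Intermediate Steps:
k(V) = 15 + V (k(V) = 3*5 + V = 15 + V)
sqrt(k(60) + sqrt(Z - 911)) = sqrt((15 + 60) + sqrt(1172 - 911)) = sqrt(75 + sqrt(261)) = sqrt(75 + 3*sqrt(29))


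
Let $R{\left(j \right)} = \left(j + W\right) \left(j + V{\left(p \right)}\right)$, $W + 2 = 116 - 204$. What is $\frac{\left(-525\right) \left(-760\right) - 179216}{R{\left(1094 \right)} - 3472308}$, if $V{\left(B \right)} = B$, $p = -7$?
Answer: $- \frac{27473}{297620} \approx -0.092309$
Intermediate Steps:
$W = -90$ ($W = -2 + \left(116 - 204\right) = -2 - 88 = -90$)
$R{\left(j \right)} = \left(-90 + j\right) \left(-7 + j\right)$ ($R{\left(j \right)} = \left(j - 90\right) \left(j - 7\right) = \left(-90 + j\right) \left(-7 + j\right)$)
$\frac{\left(-525\right) \left(-760\right) - 179216}{R{\left(1094 \right)} - 3472308} = \frac{\left(-525\right) \left(-760\right) - 179216}{\left(630 + 1094^{2} - 106118\right) - 3472308} = \frac{399000 - 179216}{\left(630 + 1196836 - 106118\right) - 3472308} = \frac{219784}{1091348 - 3472308} = \frac{219784}{-2380960} = 219784 \left(- \frac{1}{2380960}\right) = - \frac{27473}{297620}$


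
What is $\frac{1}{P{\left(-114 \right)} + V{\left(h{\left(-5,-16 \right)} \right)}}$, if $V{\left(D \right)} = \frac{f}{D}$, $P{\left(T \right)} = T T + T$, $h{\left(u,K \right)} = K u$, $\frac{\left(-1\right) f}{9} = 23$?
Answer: $\frac{80}{1030353} \approx 7.7643 \cdot 10^{-5}$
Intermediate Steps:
$f = -207$ ($f = \left(-9\right) 23 = -207$)
$P{\left(T \right)} = T + T^{2}$ ($P{\left(T \right)} = T^{2} + T = T + T^{2}$)
$V{\left(D \right)} = - \frac{207}{D}$
$\frac{1}{P{\left(-114 \right)} + V{\left(h{\left(-5,-16 \right)} \right)}} = \frac{1}{- 114 \left(1 - 114\right) - \frac{207}{\left(-16\right) \left(-5\right)}} = \frac{1}{\left(-114\right) \left(-113\right) - \frac{207}{80}} = \frac{1}{12882 - \frac{207}{80}} = \frac{1}{\frac{1030353}{80}} = \frac{80}{1030353}$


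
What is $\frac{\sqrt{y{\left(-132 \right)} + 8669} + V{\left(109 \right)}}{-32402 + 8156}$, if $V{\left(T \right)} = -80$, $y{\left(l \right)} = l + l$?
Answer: $\frac{40}{12123} - \frac{41 \sqrt{5}}{24246} \approx -0.00048168$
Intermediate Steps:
$y{\left(l \right)} = 2 l$
$\frac{\sqrt{y{\left(-132 \right)} + 8669} + V{\left(109 \right)}}{-32402 + 8156} = \frac{\sqrt{2 \left(-132\right) + 8669} - 80}{-32402 + 8156} = \frac{\sqrt{-264 + 8669} - 80}{-24246} = \left(\sqrt{8405} - 80\right) \left(- \frac{1}{24246}\right) = \left(41 \sqrt{5} - 80\right) \left(- \frac{1}{24246}\right) = \left(-80 + 41 \sqrt{5}\right) \left(- \frac{1}{24246}\right) = \frac{40}{12123} - \frac{41 \sqrt{5}}{24246}$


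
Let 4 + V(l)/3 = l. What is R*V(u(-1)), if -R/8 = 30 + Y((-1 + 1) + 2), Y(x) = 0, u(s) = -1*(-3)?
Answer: 720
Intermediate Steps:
u(s) = 3
R = -240 (R = -8*(30 + 0) = -8*30 = -240)
V(l) = -12 + 3*l
R*V(u(-1)) = -240*(-12 + 3*3) = -240*(-12 + 9) = -240*(-3) = 720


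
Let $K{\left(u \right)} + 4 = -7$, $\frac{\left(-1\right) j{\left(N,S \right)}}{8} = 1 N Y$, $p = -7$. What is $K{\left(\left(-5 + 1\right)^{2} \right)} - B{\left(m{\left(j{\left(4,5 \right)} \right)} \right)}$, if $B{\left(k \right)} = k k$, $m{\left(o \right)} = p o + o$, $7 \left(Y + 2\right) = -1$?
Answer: $- \frac{8294939}{49} \approx -1.6928 \cdot 10^{5}$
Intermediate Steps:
$Y = - \frac{15}{7}$ ($Y = -2 + \frac{1}{7} \left(-1\right) = -2 - \frac{1}{7} = - \frac{15}{7} \approx -2.1429$)
$j{\left(N,S \right)} = \frac{120 N}{7}$ ($j{\left(N,S \right)} = - 8 \cdot 1 N \left(- \frac{15}{7}\right) = - 8 N \left(- \frac{15}{7}\right) = - 8 \left(- \frac{15 N}{7}\right) = \frac{120 N}{7}$)
$m{\left(o \right)} = - 6 o$ ($m{\left(o \right)} = - 7 o + o = - 6 o$)
$K{\left(u \right)} = -11$ ($K{\left(u \right)} = -4 - 7 = -11$)
$B{\left(k \right)} = k^{2}$
$K{\left(\left(-5 + 1\right)^{2} \right)} - B{\left(m{\left(j{\left(4,5 \right)} \right)} \right)} = -11 - \left(- 6 \cdot \frac{120}{7} \cdot 4\right)^{2} = -11 - \left(\left(-6\right) \frac{480}{7}\right)^{2} = -11 - \left(- \frac{2880}{7}\right)^{2} = -11 - \frac{8294400}{49} = - \frac{8294939}{49}$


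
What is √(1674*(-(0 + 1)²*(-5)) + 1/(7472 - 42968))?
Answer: √292942097734/5916 ≈ 91.488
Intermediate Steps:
√(1674*(-(0 + 1)²*(-5)) + 1/(7472 - 42968)) = √(1674*(-1*1²*(-5)) + 1/(-35496)) = √(1674*(-1*1*(-5)) - 1/35496) = √(1674*(-1*(-5)) - 1/35496) = √(1674*5 - 1/35496) = √(8370 - 1/35496) = √(297101519/35496) = √292942097734/5916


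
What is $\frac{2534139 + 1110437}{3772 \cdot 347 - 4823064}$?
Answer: $- \frac{911144}{878545} \approx -1.0371$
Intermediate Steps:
$\frac{2534139 + 1110437}{3772 \cdot 347 - 4823064} = \frac{3644576}{1308884 - 4823064} = \frac{3644576}{-3514180} = 3644576 \left(- \frac{1}{3514180}\right) = - \frac{911144}{878545}$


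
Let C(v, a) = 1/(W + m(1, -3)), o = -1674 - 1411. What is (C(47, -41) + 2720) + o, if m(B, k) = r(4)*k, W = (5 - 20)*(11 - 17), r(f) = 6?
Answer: -26279/72 ≈ -364.99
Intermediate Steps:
o = -3085
W = 90 (W = -15*(-6) = 90)
m(B, k) = 6*k
C(v, a) = 1/72 (C(v, a) = 1/(90 + 6*(-3)) = 1/(90 - 18) = 1/72)
(C(47, -41) + 2720) + o = (1/72 + 2720) - 3085 = 195841/72 - 3085 = -26279/72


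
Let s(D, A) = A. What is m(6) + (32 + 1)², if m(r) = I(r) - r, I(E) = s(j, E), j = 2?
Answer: 1089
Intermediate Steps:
I(E) = E
m(r) = 0 (m(r) = r - r = 0)
m(6) + (32 + 1)² = 0 + (32 + 1)² = 0 + 33² = 0 + 1089 = 1089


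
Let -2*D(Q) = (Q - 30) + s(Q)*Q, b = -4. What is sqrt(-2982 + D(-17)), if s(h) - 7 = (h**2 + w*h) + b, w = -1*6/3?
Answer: 5*I*sqrt(30)/2 ≈ 13.693*I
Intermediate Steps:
w = -2 (w = -6*1/3 = -2)
s(h) = 3 + h**2 - 2*h (s(h) = 7 + ((h**2 - 2*h) - 4) = 7 + (-4 + h**2 - 2*h) = 3 + h**2 - 2*h)
D(Q) = 15 - Q/2 - Q*(3 + Q**2 - 2*Q)/2 (D(Q) = -((Q - 30) + (3 + Q**2 - 2*Q)*Q)/2 = -((-30 + Q) + Q*(3 + Q**2 - 2*Q))/2 = -(-30 + Q + Q*(3 + Q**2 - 2*Q))/2 = 15 - Q/2 - Q*(3 + Q**2 - 2*Q)/2)
sqrt(-2982 + D(-17)) = sqrt(-2982 + (15 + (-17)**2 - 2*(-17) - 1/2*(-17)**3)) = sqrt(-2982 + (15 + 289 + 34 - 1/2*(-4913))) = sqrt(-2982 + (15 + 289 + 34 + 4913/2)) = sqrt(-2982 + 5589/2) = sqrt(-375/2) = 5*I*sqrt(30)/2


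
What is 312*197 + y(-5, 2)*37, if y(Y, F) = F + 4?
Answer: 61686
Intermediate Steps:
y(Y, F) = 4 + F
312*197 + y(-5, 2)*37 = 312*197 + (4 + 2)*37 = 61464 + 6*37 = 61464 + 222 = 61686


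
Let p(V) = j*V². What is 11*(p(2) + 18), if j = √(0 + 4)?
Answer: 286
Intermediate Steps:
j = 2 (j = √4 = 2)
p(V) = 2*V²
11*(p(2) + 18) = 11*(2*2² + 18) = 11*(2*4 + 18) = 11*(8 + 18) = 11*26 = 286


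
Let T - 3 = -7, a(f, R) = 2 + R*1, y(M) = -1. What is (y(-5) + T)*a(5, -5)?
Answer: 15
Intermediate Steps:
a(f, R) = 2 + R
T = -4 (T = 3 - 7 = -4)
(y(-5) + T)*a(5, -5) = (-1 - 4)*(2 - 5) = -5*(-3) = 15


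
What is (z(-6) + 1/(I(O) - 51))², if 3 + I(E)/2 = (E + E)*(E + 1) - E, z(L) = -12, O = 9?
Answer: 11689561/81225 ≈ 143.92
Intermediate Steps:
I(E) = -6 - 2*E + 4*E*(1 + E) (I(E) = -6 + 2*((E + E)*(E + 1) - E) = -6 + 2*((2*E)*(1 + E) - E) = -6 + 2*(2*E*(1 + E) - E) = -6 + 2*(-E + 2*E*(1 + E)) = -6 + (-2*E + 4*E*(1 + E)) = -6 - 2*E + 4*E*(1 + E))
(z(-6) + 1/(I(O) - 51))² = (-12 + 1/((-6 + 2*9 + 4*9²) - 51))² = (-12 + 1/((-6 + 18 + 4*81) - 51))² = (-12 + 1/((-6 + 18 + 324) - 51))² = (-12 + 1/(336 - 51))² = (-12 + 1/285)² = (-3419/285)² = 11689561/81225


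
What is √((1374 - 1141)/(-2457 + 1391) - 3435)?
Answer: I*√3903631238/1066 ≈ 58.611*I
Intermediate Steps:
√((1374 - 1141)/(-2457 + 1391) - 3435) = √(233/(-1066) - 3435) = √(233*(-1/1066) - 3435) = √(-233/1066 - 3435) = √(-3661943/1066) = I*√3903631238/1066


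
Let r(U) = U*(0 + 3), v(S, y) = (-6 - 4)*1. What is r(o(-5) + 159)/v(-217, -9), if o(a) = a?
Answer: -231/5 ≈ -46.200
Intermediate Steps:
v(S, y) = -10 (v(S, y) = -10*1 = -10)
r(U) = 3*U (r(U) = U*3 = 3*U)
r(o(-5) + 159)/v(-217, -9) = (3*(-5 + 159))/(-10) = (3*154)*(-⅒) = 462*(-⅒) = -231/5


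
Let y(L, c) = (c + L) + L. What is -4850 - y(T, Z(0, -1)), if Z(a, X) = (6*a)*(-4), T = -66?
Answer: -4718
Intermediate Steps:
Z(a, X) = -24*a
y(L, c) = c + 2*L (y(L, c) = (L + c) + L = c + 2*L)
-4850 - y(T, Z(0, -1)) = -4850 - (-24*0 + 2*(-66)) = -4850 - (0 - 132) = -4850 - 1*(-132) = -4850 + 132 = -4718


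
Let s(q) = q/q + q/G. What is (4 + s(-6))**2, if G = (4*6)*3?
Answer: 3481/144 ≈ 24.174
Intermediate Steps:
G = 72 (G = 24*3 = 72)
s(q) = 1 + q/72 (s(q) = q/q + q/72 = 1 + q*(1/72) = 1 + q/72)
(4 + s(-6))**2 = (4 + (1 + (1/72)*(-6)))**2 = (4 + (1 - 1/12))**2 = (4 + 11/12)**2 = (59/12)**2 = 3481/144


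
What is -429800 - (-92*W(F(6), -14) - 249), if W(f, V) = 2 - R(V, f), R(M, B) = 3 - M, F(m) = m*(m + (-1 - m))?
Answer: -430931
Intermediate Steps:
F(m) = -m (F(m) = m*(-1) = -m)
W(f, V) = -1 + V (W(f, V) = 2 - (3 - V) = 2 + (-3 + V) = -1 + V)
-429800 - (-92*W(F(6), -14) - 249) = -429800 - (-92*(-1 - 14) - 249) = -429800 - (-92*(-15) - 249) = -429800 - (1380 - 249) = -429800 - 1*1131 = -429800 - 1131 = -430931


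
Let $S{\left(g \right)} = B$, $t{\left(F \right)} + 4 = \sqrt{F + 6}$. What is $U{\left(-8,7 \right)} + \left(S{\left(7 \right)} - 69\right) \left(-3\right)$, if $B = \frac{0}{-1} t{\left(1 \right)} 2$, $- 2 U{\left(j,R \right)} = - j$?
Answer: $203$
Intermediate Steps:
$t{\left(F \right)} = -4 + \sqrt{6 + F}$ ($t{\left(F \right)} = -4 + \sqrt{F + 6} = -4 + \sqrt{6 + F}$)
$U{\left(j,R \right)} = \frac{j}{2}$ ($U{\left(j,R \right)} = - \frac{\left(-1\right) j}{2} = \frac{j}{2}$)
$B = 0$ ($B = \frac{0}{-1} \left(-4 + \sqrt{6 + 1}\right) 2 = 0 \left(-1\right) \left(-4 + \sqrt{7}\right) 2 = 0 \left(-4 + \sqrt{7}\right) 2 = 0 \cdot 2 = 0$)
$S{\left(g \right)} = 0$
$U{\left(-8,7 \right)} + \left(S{\left(7 \right)} - 69\right) \left(-3\right) = \frac{1}{2} \left(-8\right) + \left(0 - 69\right) \left(-3\right) = -4 - -207 = -4 + 207 = 203$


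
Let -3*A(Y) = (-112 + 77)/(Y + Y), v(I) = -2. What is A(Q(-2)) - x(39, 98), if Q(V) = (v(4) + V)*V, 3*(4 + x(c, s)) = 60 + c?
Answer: -1357/48 ≈ -28.271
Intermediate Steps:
x(c, s) = 16 + c/3 (x(c, s) = -4 + (60 + c)/3 = -4 + (20 + c/3) = 16 + c/3)
Q(V) = V*(-2 + V) (Q(V) = (-2 + V)*V = V*(-2 + V))
A(Y) = 35/(6*Y) (A(Y) = -(-112 + 77)/(3*(Y + Y)) = -(-35)/(3*(2*Y)) = -(-35)*1/(2*Y)/3 = -(-35)/(6*Y) = 35/(6*Y))
A(Q(-2)) - x(39, 98) = 35/(6*((-2*(-2 - 2)))) - (16 + (⅓)*39) = 35/(6*((-2*(-4)))) - (16 + 13) = (35/6)/8 - 1*29 = (35/6)*(⅛) - 29 = 35/48 - 29 = -1357/48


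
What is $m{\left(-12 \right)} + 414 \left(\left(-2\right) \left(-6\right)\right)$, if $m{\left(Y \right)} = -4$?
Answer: $4964$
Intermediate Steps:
$m{\left(-12 \right)} + 414 \left(\left(-2\right) \left(-6\right)\right) = -4 + 414 \left(\left(-2\right) \left(-6\right)\right) = -4 + 414 \cdot 12 = -4 + 4968 = 4964$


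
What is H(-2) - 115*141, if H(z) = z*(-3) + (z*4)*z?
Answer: -16193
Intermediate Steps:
H(z) = -3*z + 4*z**2 (H(z) = -3*z + (4*z)*z = -3*z + 4*z**2)
H(-2) - 115*141 = -2*(-3 + 4*(-2)) - 115*141 = -2*(-3 - 8) - 16215 = -2*(-11) - 16215 = 22 - 16215 = -16193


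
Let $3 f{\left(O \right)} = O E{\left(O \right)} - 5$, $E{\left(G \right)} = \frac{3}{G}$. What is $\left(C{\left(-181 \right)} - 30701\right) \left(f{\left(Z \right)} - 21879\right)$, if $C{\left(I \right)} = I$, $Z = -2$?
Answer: $675687866$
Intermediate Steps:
$f{\left(O \right)} = - \frac{2}{3}$ ($f{\left(O \right)} = \frac{O \frac{3}{O} - 5}{3} = \frac{3 - 5}{3} = \frac{1}{3} \left(-2\right) = - \frac{2}{3}$)
$\left(C{\left(-181 \right)} - 30701\right) \left(f{\left(Z \right)} - 21879\right) = \left(-181 - 30701\right) \left(- \frac{2}{3} - 21879\right) = \left(-30882\right) \left(- \frac{65639}{3}\right) = 675687866$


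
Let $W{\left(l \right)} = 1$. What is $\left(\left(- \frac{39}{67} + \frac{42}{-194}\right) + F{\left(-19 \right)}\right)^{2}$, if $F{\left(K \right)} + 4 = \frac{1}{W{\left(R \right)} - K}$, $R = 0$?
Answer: $\frac{380961762841}{16894800400} \approx 22.549$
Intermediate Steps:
$F{\left(K \right)} = -4 + \frac{1}{1 - K}$
$\left(\left(- \frac{39}{67} + \frac{42}{-194}\right) + F{\left(-19 \right)}\right)^{2} = \left(\left(- \frac{39}{67} + \frac{42}{-194}\right) + \frac{3 - -76}{-1 - 19}\right)^{2} = \left(\left(\left(-39\right) \frac{1}{67} + 42 \left(- \frac{1}{194}\right)\right) + \frac{3 + 76}{-20}\right)^{2} = \left(\left(- \frac{39}{67} - \frac{21}{97}\right) - \frac{79}{20}\right)^{2} = \left(- \frac{5190}{6499} - \frac{79}{20}\right)^{2} = \left(- \frac{617221}{129980}\right)^{2} = \frac{380961762841}{16894800400}$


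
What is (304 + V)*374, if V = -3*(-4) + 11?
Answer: 122298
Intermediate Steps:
V = 23 (V = 12 + 11 = 23)
(304 + V)*374 = (304 + 23)*374 = 327*374 = 122298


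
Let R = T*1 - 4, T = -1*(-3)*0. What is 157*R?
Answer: -628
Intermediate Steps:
T = 0 (T = 3*0 = 0)
R = -4 (R = 0*1 - 4 = 0 - 4 = -4)
157*R = 157*(-4) = -628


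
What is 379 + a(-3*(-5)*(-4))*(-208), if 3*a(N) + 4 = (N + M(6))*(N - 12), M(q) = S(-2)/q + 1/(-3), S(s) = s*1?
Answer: -906575/3 ≈ -3.0219e+5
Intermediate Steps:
S(s) = s
M(q) = -1/3 - 2/q (M(q) = -2/q + 1/(-3) = -2/q + 1*(-1/3) = -2/q - 1/3 = -1/3 - 2/q)
a(N) = -4/3 + (-12 + N)*(-2/3 + N)/3 (a(N) = -4/3 + ((N + (1/3)*(-6 - 1*6)/6)*(N - 12))/3 = -4/3 + ((N + (1/3)*(1/6)*(-6 - 6))*(-12 + N))/3 = -4/3 + ((N + (1/3)*(1/6)*(-12))*(-12 + N))/3 = -4/3 + ((N - 2/3)*(-12 + N))/3 = -4/3 + ((-2/3 + N)*(-12 + N))/3 = -4/3 + ((-12 + N)*(-2/3 + N))/3 = -4/3 + (-12 + N)*(-2/3 + N)/3)
379 + a(-3*(-5)*(-4))*(-208) = 379 + (4/3 - 38*(-3*(-5))*(-4)/9 + (-3*(-5)*(-4))**2/3)*(-208) = 379 + (4/3 - 190*(-4)/3 + (15*(-4))**2/3)*(-208) = 379 + (4/3 - 38/9*(-60) + (1/3)*(-60)**2)*(-208) = 379 + (4/3 + 760/3 + (1/3)*3600)*(-208) = 379 + (4/3 + 760/3 + 1200)*(-208) = 379 + (4364/3)*(-208) = 379 - 907712/3 = -906575/3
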